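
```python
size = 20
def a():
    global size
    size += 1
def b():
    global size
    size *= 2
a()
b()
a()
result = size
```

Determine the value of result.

Step 1: size = 20.
Step 2: a(): size = 20 + 1 = 21.
Step 3: b(): size = 21 * 2 = 42.
Step 4: a(): size = 42 + 1 = 43

The answer is 43.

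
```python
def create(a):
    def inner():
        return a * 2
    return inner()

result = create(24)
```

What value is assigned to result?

Step 1: create(24) binds parameter a = 24.
Step 2: inner() accesses a = 24 from enclosing scope.
Step 3: result = 24 * 2 = 48

The answer is 48.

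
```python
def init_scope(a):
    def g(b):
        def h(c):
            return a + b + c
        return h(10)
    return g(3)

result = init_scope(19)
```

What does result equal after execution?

Step 1: a = 19, b = 3, c = 10 across three nested scopes.
Step 2: h() accesses all three via LEGB rule.
Step 3: result = 19 + 3 + 10 = 32

The answer is 32.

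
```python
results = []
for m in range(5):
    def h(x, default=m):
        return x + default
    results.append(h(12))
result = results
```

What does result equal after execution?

Step 1: Default argument default=m is evaluated at function definition time.
Step 2: Each iteration creates h with default = current m value.
Step 3: h(12) returns 12 + default. results = [12, 13, 14, 15, 16]

The answer is [12, 13, 14, 15, 16].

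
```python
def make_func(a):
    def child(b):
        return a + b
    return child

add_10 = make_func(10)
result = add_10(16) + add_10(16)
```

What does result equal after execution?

Step 1: add_10 captures a = 10.
Step 2: add_10(16) = 10 + 16 = 26, called twice.
Step 3: result = 26 + 26 = 52

The answer is 52.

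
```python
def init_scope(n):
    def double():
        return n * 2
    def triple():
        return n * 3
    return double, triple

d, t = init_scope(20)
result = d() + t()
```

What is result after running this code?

Step 1: Both closures capture the same n = 20.
Step 2: d() = 20 * 2 = 40, t() = 20 * 3 = 60.
Step 3: result = 40 + 60 = 100

The answer is 100.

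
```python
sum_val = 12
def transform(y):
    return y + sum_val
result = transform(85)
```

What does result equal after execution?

Step 1: sum_val = 12 is defined globally.
Step 2: transform(85) uses parameter y = 85 and looks up sum_val from global scope = 12.
Step 3: result = 85 + 12 = 97

The answer is 97.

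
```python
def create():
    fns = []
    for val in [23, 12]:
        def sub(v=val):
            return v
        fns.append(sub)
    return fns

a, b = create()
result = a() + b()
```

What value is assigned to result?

Step 1: Default argument v=val captures val at each iteration.
Step 2: a() returns 23 (captured at first iteration), b() returns 12 (captured at second).
Step 3: result = 23 + 12 = 35

The answer is 35.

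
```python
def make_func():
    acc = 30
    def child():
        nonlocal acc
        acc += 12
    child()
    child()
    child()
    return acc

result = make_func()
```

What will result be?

Step 1: acc starts at 30.
Step 2: child() is called 3 times, each adding 12.
Step 3: acc = 30 + 12 * 3 = 66

The answer is 66.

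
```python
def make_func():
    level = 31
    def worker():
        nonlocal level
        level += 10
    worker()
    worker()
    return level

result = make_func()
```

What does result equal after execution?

Step 1: level starts at 31.
Step 2: worker() is called 2 times, each adding 10.
Step 3: level = 31 + 10 * 2 = 51

The answer is 51.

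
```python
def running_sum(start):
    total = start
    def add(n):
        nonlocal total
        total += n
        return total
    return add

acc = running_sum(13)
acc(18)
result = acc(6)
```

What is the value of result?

Step 1: running_sum(13) creates closure with total = 13.
Step 2: First acc(18): total = 13 + 18 = 31.
Step 3: Second acc(6): total = 31 + 6 = 37. result = 37

The answer is 37.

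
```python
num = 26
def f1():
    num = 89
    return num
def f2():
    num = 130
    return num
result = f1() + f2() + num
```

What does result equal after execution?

Step 1: Each function shadows global num with its own local.
Step 2: f1() returns 89, f2() returns 130.
Step 3: Global num = 26 is unchanged. result = 89 + 130 + 26 = 245

The answer is 245.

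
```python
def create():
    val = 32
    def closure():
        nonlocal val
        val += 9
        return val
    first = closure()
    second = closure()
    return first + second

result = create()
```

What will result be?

Step 1: val starts at 32.
Step 2: First call: val = 32 + 9 = 41, returns 41.
Step 3: Second call: val = 41 + 9 = 50, returns 50.
Step 4: result = 41 + 50 = 91

The answer is 91.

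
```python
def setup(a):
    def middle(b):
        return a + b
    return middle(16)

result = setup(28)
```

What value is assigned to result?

Step 1: setup(28) passes a = 28.
Step 2: middle(16) has b = 16, reads a = 28 from enclosing.
Step 3: result = 28 + 16 = 44

The answer is 44.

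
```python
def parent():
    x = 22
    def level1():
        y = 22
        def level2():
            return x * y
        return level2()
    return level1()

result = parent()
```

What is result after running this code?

Step 1: x = 22 in parent. y = 22 in level1.
Step 2: level2() reads x = 22 and y = 22 from enclosing scopes.
Step 3: result = 22 * 22 = 484

The answer is 484.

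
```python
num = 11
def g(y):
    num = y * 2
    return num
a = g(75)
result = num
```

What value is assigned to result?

Step 1: Global num = 11.
Step 2: g(75) creates local num = 75 * 2 = 150.
Step 3: Global num unchanged because no global keyword. result = 11

The answer is 11.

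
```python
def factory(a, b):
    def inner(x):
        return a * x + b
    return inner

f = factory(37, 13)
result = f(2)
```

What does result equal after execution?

Step 1: factory(37, 13) captures a = 37, b = 13.
Step 2: f(2) computes 37 * 2 + 13 = 87.
Step 3: result = 87

The answer is 87.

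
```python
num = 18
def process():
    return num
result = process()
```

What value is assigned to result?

Step 1: num = 18 is defined in the global scope.
Step 2: process() looks up num. No local num exists, so Python checks the global scope via LEGB rule and finds num = 18.
Step 3: result = 18

The answer is 18.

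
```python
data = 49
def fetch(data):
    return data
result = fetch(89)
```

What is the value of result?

Step 1: Global data = 49.
Step 2: fetch(89) takes parameter data = 89, which shadows the global.
Step 3: result = 89

The answer is 89.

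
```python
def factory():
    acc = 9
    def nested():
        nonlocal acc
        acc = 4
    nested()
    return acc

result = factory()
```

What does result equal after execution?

Step 1: factory() sets acc = 9.
Step 2: nested() uses nonlocal to reassign acc = 4.
Step 3: result = 4

The answer is 4.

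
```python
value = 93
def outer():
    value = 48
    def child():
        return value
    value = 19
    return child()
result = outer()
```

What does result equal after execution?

Step 1: outer() sets value = 48, then later value = 19.
Step 2: child() is called after value is reassigned to 19. Closures capture variables by reference, not by value.
Step 3: result = 19

The answer is 19.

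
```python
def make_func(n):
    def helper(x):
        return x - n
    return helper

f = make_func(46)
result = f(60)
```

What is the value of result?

Step 1: make_func(46) creates a closure capturing n = 46.
Step 2: f(60) computes 60 - 46 = 14.
Step 3: result = 14

The answer is 14.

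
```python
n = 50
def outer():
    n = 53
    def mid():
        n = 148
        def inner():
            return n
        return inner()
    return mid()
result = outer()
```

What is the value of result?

Step 1: Three levels of shadowing: global 50, outer 53, mid 148.
Step 2: inner() finds n = 148 in enclosing mid() scope.
Step 3: result = 148

The answer is 148.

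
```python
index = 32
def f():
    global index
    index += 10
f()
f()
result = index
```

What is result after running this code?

Step 1: index = 32.
Step 2: First f(): index = 32 + 10 = 42.
Step 3: Second f(): index = 42 + 10 = 52. result = 52

The answer is 52.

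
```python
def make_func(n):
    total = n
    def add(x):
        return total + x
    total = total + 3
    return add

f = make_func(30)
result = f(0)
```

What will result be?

Step 1: make_func(30) sets total = 30, then total = 30 + 3 = 33.
Step 2: Closures capture by reference, so add sees total = 33.
Step 3: f(0) returns 33 + 0 = 33

The answer is 33.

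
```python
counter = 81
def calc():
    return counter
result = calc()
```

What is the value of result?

Step 1: counter = 81 is defined in the global scope.
Step 2: calc() looks up counter. No local counter exists, so Python checks the global scope via LEGB rule and finds counter = 81.
Step 3: result = 81

The answer is 81.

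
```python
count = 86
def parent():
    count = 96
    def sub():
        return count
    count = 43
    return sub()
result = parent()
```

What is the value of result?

Step 1: parent() sets count = 96, then later count = 43.
Step 2: sub() is called after count is reassigned to 43. Closures capture variables by reference, not by value.
Step 3: result = 43

The answer is 43.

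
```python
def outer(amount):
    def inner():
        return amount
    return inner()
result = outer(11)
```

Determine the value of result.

Step 1: outer(11) binds parameter amount = 11.
Step 2: inner() looks up amount in enclosing scope and finds the parameter amount = 11.
Step 3: result = 11

The answer is 11.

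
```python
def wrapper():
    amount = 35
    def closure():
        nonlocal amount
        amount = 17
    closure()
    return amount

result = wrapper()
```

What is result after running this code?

Step 1: wrapper() sets amount = 35.
Step 2: closure() uses nonlocal to reassign amount = 17.
Step 3: result = 17

The answer is 17.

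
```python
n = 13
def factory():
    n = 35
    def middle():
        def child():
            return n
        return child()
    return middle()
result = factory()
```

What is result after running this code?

Step 1: factory() defines n = 35. middle() and child() have no local n.
Step 2: child() checks local (none), enclosing middle() (none), enclosing factory() and finds n = 35.
Step 3: result = 35

The answer is 35.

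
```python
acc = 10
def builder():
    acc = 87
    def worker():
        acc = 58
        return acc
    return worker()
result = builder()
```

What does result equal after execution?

Step 1: Three scopes define acc: global (10), builder (87), worker (58).
Step 2: worker() has its own local acc = 58, which shadows both enclosing and global.
Step 3: result = 58 (local wins in LEGB)

The answer is 58.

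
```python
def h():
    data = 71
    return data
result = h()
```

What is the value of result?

Step 1: h() defines data = 71 in its local scope.
Step 2: return data finds the local variable data = 71.
Step 3: result = 71

The answer is 71.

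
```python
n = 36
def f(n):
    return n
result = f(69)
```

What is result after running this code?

Step 1: Global n = 36.
Step 2: f(69) takes parameter n = 69, which shadows the global.
Step 3: result = 69

The answer is 69.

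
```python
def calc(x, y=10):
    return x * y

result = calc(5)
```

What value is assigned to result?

Step 1: calc(5) uses default y = 10.
Step 2: Returns 5 * 10 = 50.
Step 3: result = 50

The answer is 50.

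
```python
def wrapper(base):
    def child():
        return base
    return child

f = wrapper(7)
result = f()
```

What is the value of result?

Step 1: wrapper(7) creates closure capturing base = 7.
Step 2: f() returns the captured base = 7.
Step 3: result = 7

The answer is 7.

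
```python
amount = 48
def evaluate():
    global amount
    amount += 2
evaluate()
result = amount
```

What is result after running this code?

Step 1: amount = 48 globally.
Step 2: evaluate() modifies global amount: amount += 2 = 50.
Step 3: result = 50

The answer is 50.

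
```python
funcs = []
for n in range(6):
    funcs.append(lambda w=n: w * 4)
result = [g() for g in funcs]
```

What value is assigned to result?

Step 1: Default arg w=n captures n at each iteration.
Step 2: funcs[k] has w defaulting to k, returns k * 4.
Step 3: result = [0, 4, 8, 12, 16, 20]

The answer is [0, 4, 8, 12, 16, 20].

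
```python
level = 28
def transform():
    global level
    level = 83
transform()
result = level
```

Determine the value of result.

Step 1: level = 28 globally.
Step 2: transform() declares global level and sets it to 83.
Step 3: After transform(), global level = 83. result = 83

The answer is 83.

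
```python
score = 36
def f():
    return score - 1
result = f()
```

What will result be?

Step 1: score = 36 is defined globally.
Step 2: f() looks up score from global scope = 36, then computes 36 - 1 = 35.
Step 3: result = 35

The answer is 35.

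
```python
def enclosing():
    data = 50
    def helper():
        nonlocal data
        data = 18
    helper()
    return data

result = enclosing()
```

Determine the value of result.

Step 1: enclosing() sets data = 50.
Step 2: helper() uses nonlocal to reassign data = 18.
Step 3: result = 18

The answer is 18.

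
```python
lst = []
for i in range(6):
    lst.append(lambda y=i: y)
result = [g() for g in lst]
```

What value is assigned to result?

Step 1: Default arg y=i captures i at each iteration.
Step 2: Each lambda has its own default: 0, 1, ..., 5.
Step 3: result = [0, 1, 2, 3, 4, 5]

The answer is [0, 1, 2, 3, 4, 5].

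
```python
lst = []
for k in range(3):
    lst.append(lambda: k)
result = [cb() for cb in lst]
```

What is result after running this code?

Step 1: All 3 lambdas share the same variable k.
Step 2: After the loop, k = 2.
Step 3: Each call returns 2. result = [2, 2, 2]

The answer is [2, 2, 2].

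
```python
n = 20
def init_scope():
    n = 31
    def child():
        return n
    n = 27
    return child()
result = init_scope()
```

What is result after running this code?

Step 1: init_scope() sets n = 31, then later n = 27.
Step 2: child() is called after n is reassigned to 27. Closures capture variables by reference, not by value.
Step 3: result = 27

The answer is 27.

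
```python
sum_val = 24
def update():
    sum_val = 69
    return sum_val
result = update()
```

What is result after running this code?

Step 1: Global sum_val = 24.
Step 2: update() creates local sum_val = 69, shadowing the global.
Step 3: Returns local sum_val = 69. result = 69

The answer is 69.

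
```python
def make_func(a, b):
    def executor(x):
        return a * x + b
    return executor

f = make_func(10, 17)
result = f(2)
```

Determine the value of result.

Step 1: make_func(10, 17) captures a = 10, b = 17.
Step 2: f(2) computes 10 * 2 + 17 = 37.
Step 3: result = 37

The answer is 37.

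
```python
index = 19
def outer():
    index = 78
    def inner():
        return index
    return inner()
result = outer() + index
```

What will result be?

Step 1: Global index = 19. outer() shadows with index = 78.
Step 2: inner() returns enclosing index = 78. outer() = 78.
Step 3: result = 78 + global index (19) = 97

The answer is 97.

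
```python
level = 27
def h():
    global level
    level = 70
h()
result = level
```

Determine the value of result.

Step 1: level = 27 globally.
Step 2: h() declares global level and sets it to 70.
Step 3: After h(), global level = 70. result = 70

The answer is 70.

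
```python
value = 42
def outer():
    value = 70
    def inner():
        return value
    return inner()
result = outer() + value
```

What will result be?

Step 1: Global value = 42. outer() shadows with value = 70.
Step 2: inner() returns enclosing value = 70. outer() = 70.
Step 3: result = 70 + global value (42) = 112

The answer is 112.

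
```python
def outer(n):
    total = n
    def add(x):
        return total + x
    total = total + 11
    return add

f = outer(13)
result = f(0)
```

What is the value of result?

Step 1: outer(13) sets total = 13, then total = 13 + 11 = 24.
Step 2: Closures capture by reference, so add sees total = 24.
Step 3: f(0) returns 24 + 0 = 24

The answer is 24.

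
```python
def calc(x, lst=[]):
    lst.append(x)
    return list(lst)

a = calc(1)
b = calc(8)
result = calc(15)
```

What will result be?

Step 1: Default list is shared. list() creates copies for return values.
Step 2: Internal list grows: [1] -> [1, 8] -> [1, 8, 15].
Step 3: result = [1, 8, 15]

The answer is [1, 8, 15].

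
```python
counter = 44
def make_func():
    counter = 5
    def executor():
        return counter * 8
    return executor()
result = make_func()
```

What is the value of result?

Step 1: make_func() shadows global counter with counter = 5.
Step 2: executor() finds counter = 5 in enclosing scope, computes 5 * 8 = 40.
Step 3: result = 40

The answer is 40.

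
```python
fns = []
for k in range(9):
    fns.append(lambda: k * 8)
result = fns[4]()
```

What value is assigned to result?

Step 1: All lambdas reference the same variable k (late binding).
Step 2: After the loop, k = 8. Every lambda returns k * 8.
Step 3: fns[4]() = 8 * 8 = 64

The answer is 64.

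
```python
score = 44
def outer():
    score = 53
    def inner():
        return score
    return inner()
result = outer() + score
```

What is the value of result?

Step 1: Global score = 44. outer() shadows with score = 53.
Step 2: inner() returns enclosing score = 53. outer() = 53.
Step 3: result = 53 + global score (44) = 97

The answer is 97.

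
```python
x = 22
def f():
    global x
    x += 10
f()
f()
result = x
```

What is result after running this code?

Step 1: x = 22.
Step 2: First f(): x = 22 + 10 = 32.
Step 3: Second f(): x = 32 + 10 = 42. result = 42

The answer is 42.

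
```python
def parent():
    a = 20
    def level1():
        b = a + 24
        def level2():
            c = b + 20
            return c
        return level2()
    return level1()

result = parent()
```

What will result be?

Step 1: a = 20. b = a + 24 = 44.
Step 2: c = b + 20 = 44 + 20 = 64.
Step 3: result = 64

The answer is 64.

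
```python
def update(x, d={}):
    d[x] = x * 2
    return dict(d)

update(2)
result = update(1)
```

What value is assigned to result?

Step 1: Mutable default dict is shared across calls.
Step 2: First call adds 2: 4. Second call adds 1: 2.
Step 3: result = {2: 4, 1: 2}

The answer is {2: 4, 1: 2}.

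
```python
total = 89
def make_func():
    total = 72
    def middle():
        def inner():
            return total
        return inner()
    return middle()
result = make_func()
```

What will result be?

Step 1: make_func() defines total = 72. middle() and inner() have no local total.
Step 2: inner() checks local (none), enclosing middle() (none), enclosing make_func() and finds total = 72.
Step 3: result = 72

The answer is 72.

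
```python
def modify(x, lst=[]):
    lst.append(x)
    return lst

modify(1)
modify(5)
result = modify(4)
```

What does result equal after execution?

Step 1: Mutable default argument gotcha! The list [] is created once.
Step 2: Each call appends to the SAME list: [1], [1, 5], [1, 5, 4].
Step 3: result = [1, 5, 4]

The answer is [1, 5, 4].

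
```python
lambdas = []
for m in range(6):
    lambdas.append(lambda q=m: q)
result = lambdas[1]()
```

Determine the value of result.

Step 1: Default argument q=m captures m's value at each iteration.
Step 2: lambdas[1] captured q = 1 when m was 1.
Step 3: result = 1

The answer is 1.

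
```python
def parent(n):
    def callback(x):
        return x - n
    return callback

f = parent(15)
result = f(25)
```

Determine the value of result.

Step 1: parent(15) creates a closure capturing n = 15.
Step 2: f(25) computes 25 - 15 = 10.
Step 3: result = 10

The answer is 10.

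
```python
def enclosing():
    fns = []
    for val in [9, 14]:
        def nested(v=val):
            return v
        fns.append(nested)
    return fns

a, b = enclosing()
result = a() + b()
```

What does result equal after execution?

Step 1: Default argument v=val captures val at each iteration.
Step 2: a() returns 9 (captured at first iteration), b() returns 14 (captured at second).
Step 3: result = 9 + 14 = 23

The answer is 23.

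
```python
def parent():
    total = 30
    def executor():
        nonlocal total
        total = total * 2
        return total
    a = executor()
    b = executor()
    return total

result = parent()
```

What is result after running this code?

Step 1: total starts at 30.
Step 2: First executor(): total = 30 * 2 = 60.
Step 3: Second executor(): total = 60 * 2 = 120.
Step 4: result = 120

The answer is 120.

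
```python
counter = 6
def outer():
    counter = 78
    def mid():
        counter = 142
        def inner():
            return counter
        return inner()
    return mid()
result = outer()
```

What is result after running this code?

Step 1: Three levels of shadowing: global 6, outer 78, mid 142.
Step 2: inner() finds counter = 142 in enclosing mid() scope.
Step 3: result = 142

The answer is 142.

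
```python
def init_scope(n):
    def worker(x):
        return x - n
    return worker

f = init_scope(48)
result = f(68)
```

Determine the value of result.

Step 1: init_scope(48) creates a closure capturing n = 48.
Step 2: f(68) computes 68 - 48 = 20.
Step 3: result = 20

The answer is 20.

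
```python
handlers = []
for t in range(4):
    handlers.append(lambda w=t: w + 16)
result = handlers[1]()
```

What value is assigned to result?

Step 1: Default argument w=t captures t's value at definition time.
Step 2: handlers[1] was defined when t = 1, so w defaults to 1.
Step 3: result = 1 + 16 = 17 (default arg fixes the late binding issue)

The answer is 17.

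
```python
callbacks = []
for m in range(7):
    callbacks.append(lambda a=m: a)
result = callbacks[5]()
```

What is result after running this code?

Step 1: Default argument a=m captures m's value at each iteration.
Step 2: callbacks[5] captured a = 5 when m was 5.
Step 3: result = 5

The answer is 5.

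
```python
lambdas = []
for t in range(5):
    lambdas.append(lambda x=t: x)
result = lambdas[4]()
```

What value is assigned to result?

Step 1: Default argument x=t captures t's value at each iteration.
Step 2: lambdas[4] captured x = 4 when t was 4.
Step 3: result = 4

The answer is 4.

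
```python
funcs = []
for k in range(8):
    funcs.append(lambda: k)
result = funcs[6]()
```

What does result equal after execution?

Step 1: The loop creates 8 lambdas, all referencing the same variable k.
Step 2: After the loop, k = 7 (final value).
Step 3: funcs[6]() looks up k at call time and finds 7. This is the late binding gotcha. result = 7

The answer is 7.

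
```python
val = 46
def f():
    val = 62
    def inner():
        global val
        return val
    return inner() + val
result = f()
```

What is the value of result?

Step 1: Global val = 46. f() shadows with local val = 62.
Step 2: inner() uses global keyword, so inner() returns global val = 46.
Step 3: f() returns 46 + 62 = 108

The answer is 108.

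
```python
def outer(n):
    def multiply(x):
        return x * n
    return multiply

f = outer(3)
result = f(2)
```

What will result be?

Step 1: outer(3) returns multiply closure with n = 3.
Step 2: f(2) computes 2 * 3 = 6.
Step 3: result = 6

The answer is 6.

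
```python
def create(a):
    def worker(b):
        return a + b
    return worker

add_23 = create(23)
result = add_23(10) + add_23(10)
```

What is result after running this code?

Step 1: add_23 captures a = 23.
Step 2: add_23(10) = 23 + 10 = 33, called twice.
Step 3: result = 33 + 33 = 66

The answer is 66.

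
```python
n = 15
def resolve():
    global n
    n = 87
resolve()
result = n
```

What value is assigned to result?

Step 1: n = 15 globally.
Step 2: resolve() declares global n and sets it to 87.
Step 3: After resolve(), global n = 87. result = 87

The answer is 87.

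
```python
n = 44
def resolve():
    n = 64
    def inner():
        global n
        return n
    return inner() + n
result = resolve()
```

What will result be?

Step 1: Global n = 44. resolve() shadows with local n = 64.
Step 2: inner() uses global keyword, so inner() returns global n = 44.
Step 3: resolve() returns 44 + 64 = 108

The answer is 108.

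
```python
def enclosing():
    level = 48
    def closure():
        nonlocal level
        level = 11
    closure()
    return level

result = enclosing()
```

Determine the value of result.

Step 1: enclosing() sets level = 48.
Step 2: closure() uses nonlocal to reassign level = 11.
Step 3: result = 11

The answer is 11.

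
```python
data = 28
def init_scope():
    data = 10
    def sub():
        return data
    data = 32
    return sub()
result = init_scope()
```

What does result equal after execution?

Step 1: init_scope() sets data = 10, then later data = 32.
Step 2: sub() is called after data is reassigned to 32. Closures capture variables by reference, not by value.
Step 3: result = 32

The answer is 32.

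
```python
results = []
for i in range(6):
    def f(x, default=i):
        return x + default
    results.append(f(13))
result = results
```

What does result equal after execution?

Step 1: Default argument default=i is evaluated at function definition time.
Step 2: Each iteration creates f with default = current i value.
Step 3: f(13) returns 13 + default. results = [13, 14, 15, 16, 17, 18]

The answer is [13, 14, 15, 16, 17, 18].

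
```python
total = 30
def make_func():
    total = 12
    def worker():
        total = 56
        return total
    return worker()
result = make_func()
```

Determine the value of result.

Step 1: Three scopes define total: global (30), make_func (12), worker (56).
Step 2: worker() has its own local total = 56, which shadows both enclosing and global.
Step 3: result = 56 (local wins in LEGB)

The answer is 56.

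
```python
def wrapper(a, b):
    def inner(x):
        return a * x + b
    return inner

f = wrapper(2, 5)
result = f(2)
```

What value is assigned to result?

Step 1: wrapper(2, 5) captures a = 2, b = 5.
Step 2: f(2) computes 2 * 2 + 5 = 9.
Step 3: result = 9

The answer is 9.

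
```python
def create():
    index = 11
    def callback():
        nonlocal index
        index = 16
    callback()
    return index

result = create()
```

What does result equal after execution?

Step 1: create() sets index = 11.
Step 2: callback() uses nonlocal to reassign index = 16.
Step 3: result = 16

The answer is 16.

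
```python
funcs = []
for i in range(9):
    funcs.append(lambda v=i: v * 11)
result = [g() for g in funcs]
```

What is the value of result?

Step 1: Default arg v=i captures i at each iteration.
Step 2: funcs[k] has v defaulting to k, returns k * 11.
Step 3: result = [0, 11, 22, 33, 44, 55, 66, 77, 88]

The answer is [0, 11, 22, 33, 44, 55, 66, 77, 88].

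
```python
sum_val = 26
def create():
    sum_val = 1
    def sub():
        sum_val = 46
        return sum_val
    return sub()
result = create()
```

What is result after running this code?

Step 1: Three scopes define sum_val: global (26), create (1), sub (46).
Step 2: sub() has its own local sum_val = 46, which shadows both enclosing and global.
Step 3: result = 46 (local wins in LEGB)

The answer is 46.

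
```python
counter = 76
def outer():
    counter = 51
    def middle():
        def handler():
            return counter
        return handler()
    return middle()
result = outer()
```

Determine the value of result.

Step 1: outer() defines counter = 51. middle() and handler() have no local counter.
Step 2: handler() checks local (none), enclosing middle() (none), enclosing outer() and finds counter = 51.
Step 3: result = 51

The answer is 51.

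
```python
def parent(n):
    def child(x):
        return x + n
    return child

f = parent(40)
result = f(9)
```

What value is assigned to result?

Step 1: parent(40) creates a closure that captures n = 40.
Step 2: f(9) calls the closure with x = 9, returning 9 + 40 = 49.
Step 3: result = 49

The answer is 49.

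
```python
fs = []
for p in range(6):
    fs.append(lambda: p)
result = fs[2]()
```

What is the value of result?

Step 1: The loop creates 6 lambdas, all referencing the same variable p.
Step 2: After the loop, p = 5 (final value).
Step 3: fs[2]() looks up p at call time and finds 5. This is the late binding gotcha. result = 5

The answer is 5.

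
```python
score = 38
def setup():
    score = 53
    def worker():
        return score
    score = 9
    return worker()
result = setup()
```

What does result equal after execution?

Step 1: setup() sets score = 53, then later score = 9.
Step 2: worker() is called after score is reassigned to 9. Closures capture variables by reference, not by value.
Step 3: result = 9

The answer is 9.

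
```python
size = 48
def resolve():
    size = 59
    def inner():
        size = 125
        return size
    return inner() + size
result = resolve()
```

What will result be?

Step 1: resolve() has local size = 59. inner() has local size = 125.
Step 2: inner() returns its local size = 125.
Step 3: resolve() returns 125 + its own size (59) = 184

The answer is 184.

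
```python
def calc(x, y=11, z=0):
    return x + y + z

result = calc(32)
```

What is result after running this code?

Step 1: calc(32) uses defaults y = 11, z = 0.
Step 2: Returns 32 + 11 + 0 = 43.
Step 3: result = 43

The answer is 43.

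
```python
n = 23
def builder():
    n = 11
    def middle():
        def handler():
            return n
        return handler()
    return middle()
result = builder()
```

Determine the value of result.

Step 1: builder() defines n = 11. middle() and handler() have no local n.
Step 2: handler() checks local (none), enclosing middle() (none), enclosing builder() and finds n = 11.
Step 3: result = 11

The answer is 11.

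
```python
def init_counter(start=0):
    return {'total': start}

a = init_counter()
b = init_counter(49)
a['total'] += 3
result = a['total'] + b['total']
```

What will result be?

Step 1: init_counter() returns a new dict each call (immutable default 0).
Step 2: a = {'total': 0}, b = {'total': 49}.
Step 3: a['total'] += 3 = 3. result = 3 + 49 = 52

The answer is 52.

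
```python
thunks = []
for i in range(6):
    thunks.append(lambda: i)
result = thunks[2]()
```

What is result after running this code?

Step 1: The loop creates 6 lambdas, all referencing the same variable i.
Step 2: After the loop, i = 5 (final value).
Step 3: thunks[2]() looks up i at call time and finds 5. This is the late binding gotcha. result = 5

The answer is 5.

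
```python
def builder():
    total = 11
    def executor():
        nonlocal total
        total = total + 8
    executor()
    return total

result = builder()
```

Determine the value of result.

Step 1: builder() sets total = 11.
Step 2: executor() uses nonlocal to modify total in builder's scope: total = 11 + 8 = 19.
Step 3: builder() returns the modified total = 19

The answer is 19.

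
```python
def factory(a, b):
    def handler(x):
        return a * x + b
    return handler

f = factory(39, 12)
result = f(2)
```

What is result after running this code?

Step 1: factory(39, 12) captures a = 39, b = 12.
Step 2: f(2) computes 39 * 2 + 12 = 90.
Step 3: result = 90

The answer is 90.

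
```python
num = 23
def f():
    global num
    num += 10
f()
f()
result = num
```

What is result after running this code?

Step 1: num = 23.
Step 2: First f(): num = 23 + 10 = 33.
Step 3: Second f(): num = 33 + 10 = 43. result = 43

The answer is 43.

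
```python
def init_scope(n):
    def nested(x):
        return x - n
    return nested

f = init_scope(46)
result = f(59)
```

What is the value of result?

Step 1: init_scope(46) creates a closure capturing n = 46.
Step 2: f(59) computes 59 - 46 = 13.
Step 3: result = 13

The answer is 13.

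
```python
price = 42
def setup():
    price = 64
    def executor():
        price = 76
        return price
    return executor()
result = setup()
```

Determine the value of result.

Step 1: Three scopes define price: global (42), setup (64), executor (76).
Step 2: executor() has its own local price = 76, which shadows both enclosing and global.
Step 3: result = 76 (local wins in LEGB)

The answer is 76.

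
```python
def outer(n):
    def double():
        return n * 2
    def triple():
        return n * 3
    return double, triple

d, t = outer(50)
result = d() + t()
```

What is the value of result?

Step 1: Both closures capture the same n = 50.
Step 2: d() = 50 * 2 = 100, t() = 50 * 3 = 150.
Step 3: result = 100 + 150 = 250

The answer is 250.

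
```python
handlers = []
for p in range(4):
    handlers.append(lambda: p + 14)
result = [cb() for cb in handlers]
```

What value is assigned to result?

Step 1: All lambdas capture p by reference. After the loop, p = 3.
Step 2: Each call returns 3 + 14 = 17.
Step 3: result = [17, 17, 17, 17]

The answer is [17, 17, 17, 17].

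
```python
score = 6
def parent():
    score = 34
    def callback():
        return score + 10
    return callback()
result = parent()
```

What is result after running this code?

Step 1: parent() shadows global score with score = 34.
Step 2: callback() finds score = 34 in enclosing scope, computes 34 + 10 = 44.
Step 3: result = 44

The answer is 44.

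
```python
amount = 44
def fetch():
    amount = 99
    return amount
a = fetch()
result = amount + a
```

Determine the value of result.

Step 1: Global amount = 44. fetch() returns local amount = 99.
Step 2: a = 99. Global amount still = 44.
Step 3: result = 44 + 99 = 143

The answer is 143.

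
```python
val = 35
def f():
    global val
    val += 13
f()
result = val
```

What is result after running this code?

Step 1: val = 35 globally.
Step 2: f() modifies global val: val += 13 = 48.
Step 3: result = 48

The answer is 48.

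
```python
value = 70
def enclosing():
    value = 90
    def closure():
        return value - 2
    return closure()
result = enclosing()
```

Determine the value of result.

Step 1: enclosing() shadows global value with value = 90.
Step 2: closure() finds value = 90 in enclosing scope, computes 90 - 2 = 88.
Step 3: result = 88

The answer is 88.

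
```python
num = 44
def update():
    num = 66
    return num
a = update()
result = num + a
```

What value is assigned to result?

Step 1: Global num = 44. update() returns local num = 66.
Step 2: a = 66. Global num still = 44.
Step 3: result = 44 + 66 = 110

The answer is 110.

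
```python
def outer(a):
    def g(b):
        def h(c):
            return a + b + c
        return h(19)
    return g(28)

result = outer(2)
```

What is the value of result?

Step 1: a = 2, b = 28, c = 19 across three nested scopes.
Step 2: h() accesses all three via LEGB rule.
Step 3: result = 2 + 28 + 19 = 49

The answer is 49.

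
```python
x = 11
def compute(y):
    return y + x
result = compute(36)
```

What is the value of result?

Step 1: x = 11 is defined globally.
Step 2: compute(36) uses parameter y = 36 and looks up x from global scope = 11.
Step 3: result = 36 + 11 = 47

The answer is 47.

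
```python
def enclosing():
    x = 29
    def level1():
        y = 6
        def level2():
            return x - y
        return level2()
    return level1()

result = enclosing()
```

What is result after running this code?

Step 1: x = 29 in enclosing. y = 6 in level1.
Step 2: level2() reads x = 29 and y = 6 from enclosing scopes.
Step 3: result = 29 - 6 = 23

The answer is 23.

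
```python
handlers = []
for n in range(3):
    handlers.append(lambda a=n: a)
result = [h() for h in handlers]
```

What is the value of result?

Step 1: Default arg a=n captures n at each iteration.
Step 2: Each lambda has its own default: 0, 1, ..., 2.
Step 3: result = [0, 1, 2]

The answer is [0, 1, 2].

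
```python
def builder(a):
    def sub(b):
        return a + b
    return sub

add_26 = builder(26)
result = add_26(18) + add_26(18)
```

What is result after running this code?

Step 1: add_26 captures a = 26.
Step 2: add_26(18) = 26 + 18 = 44, called twice.
Step 3: result = 44 + 44 = 88

The answer is 88.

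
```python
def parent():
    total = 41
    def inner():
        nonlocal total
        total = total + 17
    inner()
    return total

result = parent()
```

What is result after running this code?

Step 1: parent() sets total = 41.
Step 2: inner() uses nonlocal to modify total in parent's scope: total = 41 + 17 = 58.
Step 3: parent() returns the modified total = 58

The answer is 58.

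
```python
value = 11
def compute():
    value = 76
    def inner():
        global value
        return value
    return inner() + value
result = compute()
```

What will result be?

Step 1: Global value = 11. compute() shadows with local value = 76.
Step 2: inner() uses global keyword, so inner() returns global value = 11.
Step 3: compute() returns 11 + 76 = 87

The answer is 87.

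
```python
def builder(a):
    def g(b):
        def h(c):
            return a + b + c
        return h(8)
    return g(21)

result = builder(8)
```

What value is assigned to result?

Step 1: a = 8, b = 21, c = 8 across three nested scopes.
Step 2: h() accesses all three via LEGB rule.
Step 3: result = 8 + 21 + 8 = 37

The answer is 37.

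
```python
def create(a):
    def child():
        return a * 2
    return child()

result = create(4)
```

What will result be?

Step 1: create(4) binds parameter a = 4.
Step 2: child() accesses a = 4 from enclosing scope.
Step 3: result = 4 * 2 = 8

The answer is 8.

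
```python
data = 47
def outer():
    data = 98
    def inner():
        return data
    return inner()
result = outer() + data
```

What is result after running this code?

Step 1: Global data = 47. outer() shadows with data = 98.
Step 2: inner() returns enclosing data = 98. outer() = 98.
Step 3: result = 98 + global data (47) = 145

The answer is 145.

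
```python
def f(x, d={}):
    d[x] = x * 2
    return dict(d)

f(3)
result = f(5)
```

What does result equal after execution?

Step 1: Mutable default dict is shared across calls.
Step 2: First call adds 3: 6. Second call adds 5: 10.
Step 3: result = {3: 6, 5: 10}

The answer is {3: 6, 5: 10}.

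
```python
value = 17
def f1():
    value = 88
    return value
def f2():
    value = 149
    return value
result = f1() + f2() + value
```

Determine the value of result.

Step 1: Each function shadows global value with its own local.
Step 2: f1() returns 88, f2() returns 149.
Step 3: Global value = 17 is unchanged. result = 88 + 149 + 17 = 254

The answer is 254.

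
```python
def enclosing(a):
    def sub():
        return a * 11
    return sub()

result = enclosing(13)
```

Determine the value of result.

Step 1: enclosing(13) binds parameter a = 13.
Step 2: sub() accesses a = 13 from enclosing scope.
Step 3: result = 13 * 11 = 143

The answer is 143.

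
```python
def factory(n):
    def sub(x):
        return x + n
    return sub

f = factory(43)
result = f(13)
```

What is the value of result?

Step 1: factory(43) creates a closure that captures n = 43.
Step 2: f(13) calls the closure with x = 13, returning 13 + 43 = 56.
Step 3: result = 56

The answer is 56.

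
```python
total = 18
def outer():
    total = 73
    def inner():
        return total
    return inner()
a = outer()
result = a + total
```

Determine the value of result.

Step 1: outer() has local total = 73. inner() reads from enclosing.
Step 2: outer() returns 73. Global total = 18 unchanged.
Step 3: result = 73 + 18 = 91

The answer is 91.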